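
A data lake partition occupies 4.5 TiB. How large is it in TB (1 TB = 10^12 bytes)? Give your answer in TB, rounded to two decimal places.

4.95 TB

4.5 TiB × 1,099,511,627,776 bytes/TiB = 4,947,802,324,992 bytes
1 TB = 1,000,000,000,000 bytes
4,947,802,324,992 / 1,000,000,000,000 = 4.95 TB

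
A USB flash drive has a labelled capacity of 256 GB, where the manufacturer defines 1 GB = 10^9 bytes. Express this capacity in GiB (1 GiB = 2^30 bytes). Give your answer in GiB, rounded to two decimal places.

238.42 GiB

256 GB = 256 × 10^9 bytes = 256,000,000,000 bytes
1 GiB = 1,073,741,824 bytes
256,000,000,000 / 1,073,741,824 = 238.42 GiB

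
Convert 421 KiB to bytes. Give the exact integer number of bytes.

431,104 bytes

421 × 1,024 = 431,104 bytes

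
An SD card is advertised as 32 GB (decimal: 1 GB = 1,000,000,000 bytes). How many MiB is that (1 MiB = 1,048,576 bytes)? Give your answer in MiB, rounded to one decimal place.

30,517.6 MiB

32 GB = 32 × 10^9 bytes = 32,000,000,000 bytes
1 MiB = 2^20 bytes = 1,048,576 bytes
32,000,000,000 / 1,048,576 = 30,517.6 MiB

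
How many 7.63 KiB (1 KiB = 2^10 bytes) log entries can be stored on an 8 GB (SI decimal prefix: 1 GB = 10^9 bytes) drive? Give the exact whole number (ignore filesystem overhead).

Capacity: 8 GB = 8,000,000,000 bytes
Per item: 7.63 KiB = 7,813.12 bytes
⌊8,000,000,000 / 7,813.12⌋ = 1,023,918

1,023,918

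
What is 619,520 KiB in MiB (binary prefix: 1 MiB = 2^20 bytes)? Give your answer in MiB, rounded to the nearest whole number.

619,520 KiB × 1,024 bytes/KiB = 634,388,480 bytes
1 MiB = 1,048,576 bytes
634,388,480 / 1,048,576 = 605 MiB

605 MiB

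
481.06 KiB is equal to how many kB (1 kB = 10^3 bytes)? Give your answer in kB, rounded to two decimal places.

481.06 KiB × 1,024 bytes/KiB = 492,605.44 bytes
1 kB = 10^3 bytes = 1,000 bytes
492,605.44 / 1,000 = 492.61 kB

492.61 kB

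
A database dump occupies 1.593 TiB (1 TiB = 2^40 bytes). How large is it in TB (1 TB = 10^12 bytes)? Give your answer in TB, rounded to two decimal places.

1.75 TB

1.593 TiB × 1,099,511,627,776 bytes/TiB = 1,751,522,023,047.168 bytes
1 TB = 10^12 bytes = 1,000,000,000,000 bytes
1,751,522,023,047.168 / 1,000,000,000,000 = 1.75 TB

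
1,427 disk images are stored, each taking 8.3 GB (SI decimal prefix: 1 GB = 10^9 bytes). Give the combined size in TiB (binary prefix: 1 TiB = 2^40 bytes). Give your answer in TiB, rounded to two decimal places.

10.77 TiB

Total = 1,427 × 8.3 GB = 11844.1 GB
= 11844.1 × 1,000,000,000 bytes = 11,844,100,000,000 bytes
1 TiB = 1,099,511,627,776 bytes
11,844,100,000,000 / 1,099,511,627,776 = 10.77 TiB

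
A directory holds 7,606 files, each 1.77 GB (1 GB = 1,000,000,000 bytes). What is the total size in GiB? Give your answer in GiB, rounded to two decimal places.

Total = 7,606 × 1.77 GB = 13462.62 GB
= 13462.62 × 1,000,000,000 bytes = 13,462,620,000,000 bytes
1 GiB = 1,073,741,824 bytes
13,462,620,000,000 / 1,073,741,824 = 12,538.04 GiB

12,538.04 GiB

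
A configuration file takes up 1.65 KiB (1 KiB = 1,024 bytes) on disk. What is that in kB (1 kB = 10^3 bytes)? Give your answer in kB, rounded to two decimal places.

1.69 kB

1.65 KiB = 1.65 × 2^10 bytes = 1,689.6 bytes
1 kB = 10^3 bytes = 1,000 bytes
1,689.6 / 1,000 = 1.69 kB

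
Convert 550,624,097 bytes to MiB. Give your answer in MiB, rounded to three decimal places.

550,624,097 bytes given.
1 MiB = 2^20 bytes = 1,048,576 bytes
550,624,097 / 1,048,576 = 525.116 MiB

525.116 MiB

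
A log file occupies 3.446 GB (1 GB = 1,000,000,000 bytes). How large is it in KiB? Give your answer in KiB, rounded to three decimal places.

3,365,234.375 KiB

3.446 GB = 3.446 × 10^9 bytes = 3,446,000,000 bytes
1 KiB = 2^10 bytes = 1,024 bytes
3,446,000,000 / 1,024 = 3,365,234.375 KiB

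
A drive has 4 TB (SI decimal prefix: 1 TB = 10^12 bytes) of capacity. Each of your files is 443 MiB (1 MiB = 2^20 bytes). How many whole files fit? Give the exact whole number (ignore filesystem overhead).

Capacity: 4 TB = 4,000,000,000,000 bytes
Per item: 443 MiB = 464,519,168 bytes
⌊4,000,000,000,000 / 464,519,168⌋ = 8,611

8,611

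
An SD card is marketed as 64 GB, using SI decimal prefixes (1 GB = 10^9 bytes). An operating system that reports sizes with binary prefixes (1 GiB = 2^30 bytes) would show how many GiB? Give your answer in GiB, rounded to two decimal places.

59.60 GiB

64 GB = 64 × 10^9 bytes = 64,000,000,000 bytes
1 GiB = 2^30 bytes = 1,073,741,824 bytes
64,000,000,000 / 1,073,741,824 = 59.60 GiB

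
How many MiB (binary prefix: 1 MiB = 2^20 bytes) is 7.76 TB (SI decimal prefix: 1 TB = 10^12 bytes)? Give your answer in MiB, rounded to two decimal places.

7.76 TB = 7.76 × 10^12 bytes = 7,760,000,000,000 bytes
1 MiB = 2^20 bytes = 1,048,576 bytes
7,760,000,000,000 / 1,048,576 = 7,400,512.70 MiB

7,400,512.70 MiB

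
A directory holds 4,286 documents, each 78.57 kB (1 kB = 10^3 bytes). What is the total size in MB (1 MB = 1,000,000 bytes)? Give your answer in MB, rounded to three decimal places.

336.751 MB

Total = 4,286 × 78.57 kB = 336751.02 kB
= 336751.02 × 1,000 bytes = 336,751,020 bytes
1 MB = 1,000,000 bytes
336,751,020 / 1,000,000 = 336.751 MB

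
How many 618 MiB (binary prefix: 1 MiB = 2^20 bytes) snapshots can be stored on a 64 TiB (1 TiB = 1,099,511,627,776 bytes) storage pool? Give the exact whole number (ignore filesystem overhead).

108,590

Capacity: 64 TiB = 70,368,744,177,664 bytes
Per item: 618 MiB = 648,019,968 bytes
⌊70,368,744,177,664 / 648,019,968⌋ = 108,590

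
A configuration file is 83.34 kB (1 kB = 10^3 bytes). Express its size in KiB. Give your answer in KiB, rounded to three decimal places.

83.34 kB = 83.34 × 10^3 bytes = 83,340 bytes
1 KiB = 2^10 bytes = 1,024 bytes
83,340 / 1,024 = 81.387 KiB

81.387 KiB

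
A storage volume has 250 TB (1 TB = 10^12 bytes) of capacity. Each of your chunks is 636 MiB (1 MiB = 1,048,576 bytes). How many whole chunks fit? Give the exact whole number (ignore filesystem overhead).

Capacity: 250 TB = 250,000,000,000,000 bytes
Per item: 636 MiB = 666,894,336 bytes
⌊250,000,000,000,000 / 666,894,336⌋ = 374,871

374,871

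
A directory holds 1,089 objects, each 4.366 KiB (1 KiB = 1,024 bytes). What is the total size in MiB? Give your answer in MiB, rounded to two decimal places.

4.64 MiB

Total = 1,089 × 4.366 KiB = 4754.574 KiB
= 4754.574 × 1,024 bytes = 4,868,683.776 bytes
1 MiB = 1,048,576 bytes
4,868,683.776 / 1,048,576 = 4.64 MiB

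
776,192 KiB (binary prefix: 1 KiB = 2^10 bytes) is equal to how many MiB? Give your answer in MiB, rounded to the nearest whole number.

776,192 KiB = 776,192 × 2^10 bytes = 794,820,608 bytes
1 MiB = 2^20 bytes = 1,048,576 bytes
794,820,608 / 1,048,576 = 758 MiB

758 MiB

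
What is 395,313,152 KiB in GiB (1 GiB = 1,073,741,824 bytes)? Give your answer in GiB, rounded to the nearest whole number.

395,313,152 KiB × 1,024 bytes/KiB = 404,800,667,648 bytes
1 GiB = 2^30 bytes = 1,073,741,824 bytes
404,800,667,648 / 1,073,741,824 = 377 GiB

377 GiB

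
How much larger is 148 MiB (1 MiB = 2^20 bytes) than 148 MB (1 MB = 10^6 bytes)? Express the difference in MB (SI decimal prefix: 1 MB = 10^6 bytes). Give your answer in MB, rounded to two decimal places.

148 MiB = 148 × 1,048,576 = 155,189,248 bytes
148 MB = 148 × 1,000,000 = 148,000,000 bytes
difference = 7,189,248 bytes
7,189,248 / 1,000,000 = 7.19 MB

7.19 MB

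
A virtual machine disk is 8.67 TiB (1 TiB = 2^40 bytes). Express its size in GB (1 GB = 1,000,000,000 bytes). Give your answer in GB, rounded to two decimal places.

8.67 TiB = 8.67 × 2^40 bytes = 9,532,765,812,817.92 bytes
1 GB = 10^9 bytes = 1,000,000,000 bytes
9,532,765,812,817.92 / 1,000,000,000 = 9,532.77 GB

9,532.77 GB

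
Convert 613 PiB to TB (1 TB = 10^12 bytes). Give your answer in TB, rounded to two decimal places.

690,176.64 TB

613 PiB × 1,125,899,906,842,624 bytes/PiB = 690,176,642,894,528,512 bytes
1 TB = 1,000,000,000,000 bytes
690,176,642,894,528,512 / 1,000,000,000,000 = 690,176.64 TB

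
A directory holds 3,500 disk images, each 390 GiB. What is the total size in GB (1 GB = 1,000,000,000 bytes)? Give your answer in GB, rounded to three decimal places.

Total = 3,500 × 390 GiB = 1,365,000 GiB
= 1,365,000 × 1,073,741,824 bytes = 1,465,657,589,760,000 bytes
1 GB = 1,000,000,000 bytes
1,465,657,589,760,000 / 1,000,000,000 = 1,465,657.590 GB

1,465,657.590 GB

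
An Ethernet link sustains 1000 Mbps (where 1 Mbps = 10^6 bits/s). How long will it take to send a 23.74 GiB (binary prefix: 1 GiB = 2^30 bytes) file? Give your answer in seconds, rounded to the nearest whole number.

204 seconds

23.74 GiB = 25,490,630,901.76 bytes = 203,925,047,214.08 bits
1000 Mbps = 1,000,000,000 bits/s
time = 203,925,047,214.08 / 1,000,000,000 = 204 s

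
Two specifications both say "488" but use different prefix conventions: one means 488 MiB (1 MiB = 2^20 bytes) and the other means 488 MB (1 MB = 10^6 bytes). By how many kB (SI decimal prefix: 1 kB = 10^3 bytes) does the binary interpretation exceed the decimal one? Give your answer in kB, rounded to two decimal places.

488 MiB = 488 × 1,048,576 = 511,705,088 bytes
488 MB = 488 × 1,000,000 = 488,000,000 bytes
difference = 23,705,088 bytes
23,705,088 / 1,000 = 23,705.09 kB

23,705.09 kB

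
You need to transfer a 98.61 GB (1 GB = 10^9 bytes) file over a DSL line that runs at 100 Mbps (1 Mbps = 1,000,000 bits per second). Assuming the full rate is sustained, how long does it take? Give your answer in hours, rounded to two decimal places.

2.19 hours

98.61 GB = 98,610,000,000 bytes = 788,880,000,000 bits
100 Mbps = 100,000,000 bits/s
time = 788,880,000,000 / 100,000,000 = 7,888.8000 s
7,888.8000 s / 3600 = 2.19 hours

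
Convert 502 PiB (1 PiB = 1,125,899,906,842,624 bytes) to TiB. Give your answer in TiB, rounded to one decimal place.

514,048.0 TiB

502 PiB × 1,125,899,906,842,624 bytes/PiB = 565,201,753,234,997,248 bytes
1 TiB = 1,099,511,627,776 bytes
565,201,753,234,997,248 / 1,099,511,627,776 = 514,048.0 TiB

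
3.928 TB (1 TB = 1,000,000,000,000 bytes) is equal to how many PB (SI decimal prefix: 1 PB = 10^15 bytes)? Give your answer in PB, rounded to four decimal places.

3.928 TB × 1,000,000,000,000 bytes/TB = 3,928,000,000,000 bytes
1 PB = 1,000,000,000,000,000 bytes
3,928,000,000,000 / 1,000,000,000,000,000 = 0.0039 PB

0.0039 PB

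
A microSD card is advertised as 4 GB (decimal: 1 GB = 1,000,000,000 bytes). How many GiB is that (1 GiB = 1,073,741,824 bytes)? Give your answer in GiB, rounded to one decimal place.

4 GB × 1,000,000,000 bytes/GB = 4,000,000,000 bytes
1 GiB = 1,073,741,824 bytes
4,000,000,000 / 1,073,741,824 = 3.7 GiB

3.7 GiB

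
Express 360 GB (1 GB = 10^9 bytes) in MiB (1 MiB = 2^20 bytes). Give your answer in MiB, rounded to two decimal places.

343,322.75 MiB

360 GB × 1,000,000,000 bytes/GB = 360,000,000,000 bytes
1 MiB = 1,048,576 bytes
360,000,000,000 / 1,048,576 = 343,322.75 MiB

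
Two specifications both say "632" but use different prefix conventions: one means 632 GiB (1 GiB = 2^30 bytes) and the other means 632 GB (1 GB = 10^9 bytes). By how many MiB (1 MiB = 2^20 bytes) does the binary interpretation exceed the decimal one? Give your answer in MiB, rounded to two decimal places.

44,445.83 MiB

632 GiB = 632 × 1,073,741,824 = 678,604,832,768 bytes
632 GB = 632 × 1,000,000,000 = 632,000,000,000 bytes
difference = 46,604,832,768 bytes
46,604,832,768 / 1,048,576 = 44,445.83 MiB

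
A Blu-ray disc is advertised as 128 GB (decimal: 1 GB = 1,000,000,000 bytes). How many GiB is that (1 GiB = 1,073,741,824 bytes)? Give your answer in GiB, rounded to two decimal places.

119.21 GiB

128 GB = 128 × 10^9 bytes = 128,000,000,000 bytes
1 GiB = 2^30 bytes = 1,073,741,824 bytes
128,000,000,000 / 1,073,741,824 = 119.21 GiB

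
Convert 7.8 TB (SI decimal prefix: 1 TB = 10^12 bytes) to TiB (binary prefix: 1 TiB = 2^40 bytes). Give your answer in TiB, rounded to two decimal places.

7.8 TB = 7.8 × 10^12 bytes = 7,800,000,000,000 bytes
1 TiB = 2^40 bytes = 1,099,511,627,776 bytes
7,800,000,000,000 / 1,099,511,627,776 = 7.09 TiB

7.09 TiB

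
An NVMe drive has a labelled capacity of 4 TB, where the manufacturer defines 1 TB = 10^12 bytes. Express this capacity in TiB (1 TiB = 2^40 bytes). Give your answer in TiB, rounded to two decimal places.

4 TB = 4 × 10^12 bytes = 4,000,000,000,000 bytes
1 TiB = 2^40 bytes = 1,099,511,627,776 bytes
4,000,000,000,000 / 1,099,511,627,776 = 3.64 TiB

3.64 TiB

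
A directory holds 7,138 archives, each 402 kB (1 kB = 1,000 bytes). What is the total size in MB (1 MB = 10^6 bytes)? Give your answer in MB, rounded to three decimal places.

2,869.476 MB

Total = 7,138 × 402 kB = 2,869,476 kB
= 2,869,476 × 1,000 bytes = 2,869,476,000 bytes
1 MB = 1,000,000 bytes
2,869,476,000 / 1,000,000 = 2,869.476 MB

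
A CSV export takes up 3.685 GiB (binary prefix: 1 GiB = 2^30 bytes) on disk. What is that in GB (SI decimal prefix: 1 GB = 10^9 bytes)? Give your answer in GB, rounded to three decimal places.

3.685 GiB = 3.685 × 2^30 bytes = 3,956,738,621.44 bytes
1 GB = 10^9 bytes = 1,000,000,000 bytes
3,956,738,621.44 / 1,000,000,000 = 3.957 GB

3.957 GB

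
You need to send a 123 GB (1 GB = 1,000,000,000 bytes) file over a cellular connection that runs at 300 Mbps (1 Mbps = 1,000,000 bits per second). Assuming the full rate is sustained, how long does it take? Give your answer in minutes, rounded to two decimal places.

123 GB = 123,000,000,000 bytes = 984,000,000,000 bits
300 Mbps = 300,000,000 bits/s
time = 984,000,000,000 / 300,000,000 = 3,280.000 s
3,280.000 s / 60 = 54.67 minutes

54.67 minutes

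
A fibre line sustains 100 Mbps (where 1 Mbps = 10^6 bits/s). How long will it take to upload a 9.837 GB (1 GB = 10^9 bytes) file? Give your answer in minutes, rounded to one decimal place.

13.1 minutes

9.837 GB = 9,837,000,000 bytes = 78,696,000,000 bits
100 Mbps = 100,000,000 bits/s
time = 78,696,000,000 / 100,000,000 = 786.96 s
786.96 s / 60 = 13.1 minutes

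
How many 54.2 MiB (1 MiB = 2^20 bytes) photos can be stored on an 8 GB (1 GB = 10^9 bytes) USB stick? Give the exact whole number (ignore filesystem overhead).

140

Capacity: 8 GB = 8,000,000,000 bytes
Per item: 54.2 MiB = 56,832,819.2 bytes
⌊8,000,000,000 / 56,832,819.2⌋ = 140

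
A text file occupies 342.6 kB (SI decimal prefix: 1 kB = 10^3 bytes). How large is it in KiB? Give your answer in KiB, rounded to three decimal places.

342.6 kB × 1,000 bytes/kB = 342,600 bytes
1 KiB = 1,024 bytes
342,600 / 1,024 = 334.570 KiB

334.570 KiB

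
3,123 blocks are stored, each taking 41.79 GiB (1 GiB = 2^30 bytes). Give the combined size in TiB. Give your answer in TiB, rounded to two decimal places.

Total = 3,123 × 41.79 GiB = 130510.17 GiB
= 130510.17 × 1,073,741,824 bytes = 140,134,227,986,350.08 bytes
1 TiB = 1,099,511,627,776 bytes
140,134,227,986,350.08 / 1,099,511,627,776 = 127.45 TiB

127.45 TiB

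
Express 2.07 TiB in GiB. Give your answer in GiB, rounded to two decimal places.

2,119.68 GiB

2.07 TiB × 1,099,511,627,776 bytes/TiB = 2,275,989,069,496.32 bytes
1 GiB = 1,073,741,824 bytes
2,275,989,069,496.32 / 1,073,741,824 = 2,119.68 GiB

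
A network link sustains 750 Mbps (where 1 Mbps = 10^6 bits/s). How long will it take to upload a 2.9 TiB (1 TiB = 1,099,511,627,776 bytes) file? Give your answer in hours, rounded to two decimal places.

2.9 TiB = 3,188,583,720,550.4 bytes = 25,508,669,764,403.2 bits
750 Mbps = 750,000,000 bits/s
time = 25,508,669,764,403.2 / 750,000,000 = 34,011.5597 s
34,011.5597 s / 3600 = 9.45 hours

9.45 hours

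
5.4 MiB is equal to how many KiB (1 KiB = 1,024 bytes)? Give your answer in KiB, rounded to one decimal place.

5.4 MiB = 5.4 × 2^20 bytes = 5,662,310.4 bytes
1 KiB = 1,024 bytes
5,662,310.4 / 1,024 = 5,529.6 KiB

5,529.6 KiB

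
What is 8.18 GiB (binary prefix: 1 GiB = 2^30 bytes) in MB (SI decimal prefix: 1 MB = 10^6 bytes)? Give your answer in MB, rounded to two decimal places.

8,783.21 MB

8.18 GiB × 1,073,741,824 bytes/GiB = 8,783,208,120.32 bytes
1 MB = 1,000,000 bytes
8,783,208,120.32 / 1,000,000 = 8,783.21 MB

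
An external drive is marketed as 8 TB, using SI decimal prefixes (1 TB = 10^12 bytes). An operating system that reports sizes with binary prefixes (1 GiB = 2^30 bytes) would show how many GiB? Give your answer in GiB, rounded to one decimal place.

7,450.6 GiB

8 TB = 8 × 10^12 bytes = 8,000,000,000,000 bytes
1 GiB = 2^30 bytes = 1,073,741,824 bytes
8,000,000,000,000 / 1,073,741,824 = 7,450.6 GiB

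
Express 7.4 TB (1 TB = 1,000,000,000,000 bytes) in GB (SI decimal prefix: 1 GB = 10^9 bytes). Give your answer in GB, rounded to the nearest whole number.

7,400 GB

7.4 TB × 1,000,000,000,000 bytes/TB = 7,400,000,000,000 bytes
1 GB = 1,000,000,000 bytes
7,400,000,000,000 / 1,000,000,000 = 7,400 GB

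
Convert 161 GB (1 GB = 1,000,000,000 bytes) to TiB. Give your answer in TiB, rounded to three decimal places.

0.146 TiB

161 GB × 1,000,000,000 bytes/GB = 161,000,000,000 bytes
1 TiB = 1,099,511,627,776 bytes
161,000,000,000 / 1,099,511,627,776 = 0.146 TiB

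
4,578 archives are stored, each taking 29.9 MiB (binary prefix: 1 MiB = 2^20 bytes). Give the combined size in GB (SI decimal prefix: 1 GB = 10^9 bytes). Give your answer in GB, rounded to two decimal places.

Total = 4,578 × 29.9 MiB = 136882.2 MiB
= 136882.2 × 1,048,576 bytes = 143,531,389,747.2 bytes
1 GB = 1,000,000,000 bytes
143,531,389,747.2 / 1,000,000,000 = 143.53 GB

143.53 GB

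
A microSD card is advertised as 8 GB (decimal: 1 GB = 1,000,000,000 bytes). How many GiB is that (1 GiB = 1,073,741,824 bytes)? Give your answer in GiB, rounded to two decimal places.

8 GB × 1,000,000,000 bytes/GB = 8,000,000,000 bytes
1 GiB = 2^30 bytes = 1,073,741,824 bytes
8,000,000,000 / 1,073,741,824 = 7.45 GiB

7.45 GiB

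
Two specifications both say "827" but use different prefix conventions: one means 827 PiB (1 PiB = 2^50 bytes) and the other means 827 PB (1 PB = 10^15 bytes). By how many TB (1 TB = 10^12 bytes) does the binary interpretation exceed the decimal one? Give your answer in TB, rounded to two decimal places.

827 PiB = 827 × 1,125,899,906,842,624 = 931,119,222,958,850,048 bytes
827 PB = 827 × 1,000,000,000,000,000 = 827,000,000,000,000,000 bytes
difference = 104,119,222,958,850,048 bytes
104,119,222,958,850,048 / 1,000,000,000,000 = 104,119.22 TB

104,119.22 TB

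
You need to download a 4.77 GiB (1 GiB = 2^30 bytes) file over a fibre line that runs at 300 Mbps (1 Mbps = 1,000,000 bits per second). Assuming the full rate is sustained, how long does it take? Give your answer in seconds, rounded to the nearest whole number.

4.77 GiB = 5,121,748,500.48 bytes = 40,973,988,003.84 bits
300 Mbps = 300,000,000 bits/s
time = 40,973,988,003.84 / 300,000,000 = 137 s

137 seconds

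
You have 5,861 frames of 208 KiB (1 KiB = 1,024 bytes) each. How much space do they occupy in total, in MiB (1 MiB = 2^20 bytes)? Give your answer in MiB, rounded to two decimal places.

Total = 5,861 × 208 KiB = 1,219,088 KiB
= 1,219,088 × 1,024 bytes = 1,248,346,112 bytes
1 MiB = 1,048,576 bytes
1,248,346,112 / 1,048,576 = 1,190.52 MiB

1,190.52 MiB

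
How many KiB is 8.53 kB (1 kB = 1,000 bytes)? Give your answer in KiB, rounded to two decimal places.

8.33 KiB

8.53 kB = 8.53 × 10^3 bytes = 8,530 bytes
1 KiB = 2^10 bytes = 1,024 bytes
8,530 / 1,024 = 8.33 KiB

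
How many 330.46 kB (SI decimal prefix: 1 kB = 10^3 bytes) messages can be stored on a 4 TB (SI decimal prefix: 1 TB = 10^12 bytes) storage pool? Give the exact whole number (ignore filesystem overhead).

12,104,339

Capacity: 4 TB = 4,000,000,000,000 bytes
Per item: 330.46 kB = 330,460 bytes
⌊4,000,000,000,000 / 330,460⌋ = 12,104,339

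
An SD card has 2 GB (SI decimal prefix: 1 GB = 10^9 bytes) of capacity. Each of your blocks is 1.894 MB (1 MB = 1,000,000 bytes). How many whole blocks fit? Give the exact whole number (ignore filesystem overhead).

Capacity: 2 GB = 2,000,000,000 bytes
Per item: 1.894 MB = 1,894,000 bytes
⌊2,000,000,000 / 1,894,000⌋ = 1,055

1,055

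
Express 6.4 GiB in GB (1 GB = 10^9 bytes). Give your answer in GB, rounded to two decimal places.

6.4 GiB = 6.4 × 2^30 bytes = 6,871,947,673.6 bytes
1 GB = 10^9 bytes = 1,000,000,000 bytes
6,871,947,673.6 / 1,000,000,000 = 6.87 GB

6.87 GB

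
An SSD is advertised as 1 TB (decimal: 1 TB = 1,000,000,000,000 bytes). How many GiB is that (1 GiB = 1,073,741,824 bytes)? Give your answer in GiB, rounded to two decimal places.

1 TB = 1 × 10^12 bytes = 1,000,000,000,000 bytes
1 GiB = 2^30 bytes = 1,073,741,824 bytes
1,000,000,000,000 / 1,073,741,824 = 931.32 GiB

931.32 GiB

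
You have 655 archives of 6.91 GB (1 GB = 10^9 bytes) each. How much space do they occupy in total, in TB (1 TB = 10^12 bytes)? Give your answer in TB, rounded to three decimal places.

4.526 TB

Total = 655 × 6.91 GB = 4526.05 GB
= 4526.05 × 1,000,000,000 bytes = 4,526,050,000,000 bytes
1 TB = 1,000,000,000,000 bytes
4,526,050,000,000 / 1,000,000,000,000 = 4.526 TB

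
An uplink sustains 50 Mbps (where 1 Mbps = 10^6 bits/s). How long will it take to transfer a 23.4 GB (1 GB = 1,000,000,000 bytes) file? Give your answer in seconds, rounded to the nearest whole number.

3,744 seconds

23.4 GB = 23,400,000,000 bytes = 187,200,000,000 bits
50 Mbps = 50,000,000 bits/s
time = 187,200,000,000 / 50,000,000 = 3,744 s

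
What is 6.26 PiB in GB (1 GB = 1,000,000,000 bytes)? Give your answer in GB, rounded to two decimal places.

7,048,133.42 GB

6.26 PiB × 1,125,899,906,842,624 bytes/PiB = 7,048,133,416,834,826.24 bytes
1 GB = 10^9 bytes = 1,000,000,000 bytes
7,048,133,416,834,826.24 / 1,000,000,000 = 7,048,133.42 GB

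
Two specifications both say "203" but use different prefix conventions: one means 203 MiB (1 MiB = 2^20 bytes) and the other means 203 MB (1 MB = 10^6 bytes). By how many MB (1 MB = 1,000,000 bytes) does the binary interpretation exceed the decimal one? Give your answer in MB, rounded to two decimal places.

9.86 MB

203 MiB = 203 × 1,048,576 = 212,860,928 bytes
203 MB = 203 × 1,000,000 = 203,000,000 bytes
difference = 9,860,928 bytes
9,860,928 / 1,000,000 = 9.86 MB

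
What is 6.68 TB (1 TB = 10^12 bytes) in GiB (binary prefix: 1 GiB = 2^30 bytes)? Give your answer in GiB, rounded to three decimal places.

6.68 TB × 1,000,000,000,000 bytes/TB = 6,680,000,000,000 bytes
1 GiB = 1,073,741,824 bytes
6,680,000,000,000 / 1,073,741,824 = 6,221.235 GiB

6,221.235 GiB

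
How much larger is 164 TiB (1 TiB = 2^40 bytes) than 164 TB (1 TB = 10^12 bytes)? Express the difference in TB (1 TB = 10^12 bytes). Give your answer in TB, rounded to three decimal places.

164 TiB = 164 × 1,099,511,627,776 = 180,319,906,955,264 bytes
164 TB = 164 × 1,000,000,000,000 = 164,000,000,000,000 bytes
difference = 16,319,906,955,264 bytes
16,319,906,955,264 / 1,000,000,000,000 = 16.320 TB

16.320 TB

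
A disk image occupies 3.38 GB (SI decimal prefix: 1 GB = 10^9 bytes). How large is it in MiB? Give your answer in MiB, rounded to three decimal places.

3.38 GB = 3.38 × 10^9 bytes = 3,380,000,000 bytes
1 MiB = 2^20 bytes = 1,048,576 bytes
3,380,000,000 / 1,048,576 = 3,223.419 MiB

3,223.419 MiB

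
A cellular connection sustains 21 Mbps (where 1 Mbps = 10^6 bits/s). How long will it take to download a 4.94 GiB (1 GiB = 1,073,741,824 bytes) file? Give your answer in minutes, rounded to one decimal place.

4.94 GiB = 5,304,284,610.56 bytes = 42,434,276,884.48 bits
21 Mbps = 21,000,000 bits/s
time = 42,434,276,884.48 / 21,000,000 = 2,020.68 s
2,020.68 s / 60 = 33.7 minutes

33.7 minutes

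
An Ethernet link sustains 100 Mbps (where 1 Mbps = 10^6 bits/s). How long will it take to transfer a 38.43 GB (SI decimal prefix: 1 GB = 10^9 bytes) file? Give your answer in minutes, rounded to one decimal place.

51.2 minutes

38.43 GB = 38,430,000,000 bytes = 307,440,000,000 bits
100 Mbps = 100,000,000 bits/s
time = 307,440,000,000 / 100,000,000 = 3,074.40 s
3,074.40 s / 60 = 51.2 minutes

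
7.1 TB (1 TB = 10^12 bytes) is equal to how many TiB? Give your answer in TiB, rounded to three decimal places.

7.1 TB = 7.1 × 10^12 bytes = 7,100,000,000,000 bytes
1 TiB = 1,099,511,627,776 bytes
7,100,000,000,000 / 1,099,511,627,776 = 6.457 TiB

6.457 TiB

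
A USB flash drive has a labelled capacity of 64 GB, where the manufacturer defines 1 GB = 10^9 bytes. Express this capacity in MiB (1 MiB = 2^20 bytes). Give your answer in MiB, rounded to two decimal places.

64 GB = 64 × 10^9 bytes = 64,000,000,000 bytes
1 MiB = 2^20 bytes = 1,048,576 bytes
64,000,000,000 / 1,048,576 = 61,035.16 MiB

61,035.16 MiB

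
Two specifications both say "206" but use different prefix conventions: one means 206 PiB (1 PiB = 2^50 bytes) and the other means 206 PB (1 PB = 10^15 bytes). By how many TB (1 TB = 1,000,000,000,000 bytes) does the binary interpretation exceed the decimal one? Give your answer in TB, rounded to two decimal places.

206 PiB = 206 × 1,125,899,906,842,624 = 231,935,380,809,580,544 bytes
206 PB = 206 × 1,000,000,000,000,000 = 206,000,000,000,000,000 bytes
difference = 25,935,380,809,580,544 bytes
25,935,380,809,580,544 / 1,000,000,000,000 = 25,935.38 TB

25,935.38 TB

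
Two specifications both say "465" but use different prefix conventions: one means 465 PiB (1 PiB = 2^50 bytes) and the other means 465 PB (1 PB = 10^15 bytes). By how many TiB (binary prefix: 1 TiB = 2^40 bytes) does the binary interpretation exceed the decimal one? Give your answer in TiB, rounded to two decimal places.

53,244.96 TiB

465 PiB = 465 × 1,125,899,906,842,624 = 523,543,456,681,820,160 bytes
465 PB = 465 × 1,000,000,000,000,000 = 465,000,000,000,000,000 bytes
difference = 58,543,456,681,820,160 bytes
58,543,456,681,820,160 / 1,099,511,627,776 = 53,244.96 TiB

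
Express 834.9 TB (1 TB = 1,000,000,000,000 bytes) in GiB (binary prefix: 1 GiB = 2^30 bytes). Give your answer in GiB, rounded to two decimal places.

834.9 TB = 834.9 × 10^12 bytes = 834,900,000,000,000 bytes
1 GiB = 2^30 bytes = 1,073,741,824 bytes
834,900,000,000,000 / 1,073,741,824 = 777,561.22 GiB

777,561.22 GiB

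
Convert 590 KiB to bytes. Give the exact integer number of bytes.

604,160 bytes

590 × 1,024 = 604,160 bytes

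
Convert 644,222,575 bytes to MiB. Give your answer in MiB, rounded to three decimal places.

644,222,575 bytes given.
1 MiB = 1,048,576 bytes
644,222,575 / 1,048,576 = 614.379 MiB

614.379 MiB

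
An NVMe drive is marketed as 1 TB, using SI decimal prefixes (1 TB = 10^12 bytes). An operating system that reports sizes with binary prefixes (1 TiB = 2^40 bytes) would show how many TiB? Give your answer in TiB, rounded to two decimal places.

1 TB × 1,000,000,000,000 bytes/TB = 1,000,000,000,000 bytes
1 TiB = 1,099,511,627,776 bytes
1,000,000,000,000 / 1,099,511,627,776 = 0.91 TiB

0.91 TiB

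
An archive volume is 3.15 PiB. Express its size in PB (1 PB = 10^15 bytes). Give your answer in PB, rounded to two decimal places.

3.15 PiB = 3.15 × 2^50 bytes = 3,546,584,706,554,265.6 bytes
1 PB = 10^15 bytes = 1,000,000,000,000,000 bytes
3,546,584,706,554,265.6 / 1,000,000,000,000,000 = 3.55 PB

3.55 PB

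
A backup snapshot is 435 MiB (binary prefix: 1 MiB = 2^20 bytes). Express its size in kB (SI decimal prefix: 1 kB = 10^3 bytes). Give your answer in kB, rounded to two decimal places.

435 MiB × 1,048,576 bytes/MiB = 456,130,560 bytes
1 kB = 1,000 bytes
456,130,560 / 1,000 = 456,130.56 kB

456,130.56 kB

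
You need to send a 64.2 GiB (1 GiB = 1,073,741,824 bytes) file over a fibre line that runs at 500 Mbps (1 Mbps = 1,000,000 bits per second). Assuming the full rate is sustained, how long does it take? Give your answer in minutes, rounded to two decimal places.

18.38 minutes

64.2 GiB = 68,934,225,100.8 bytes = 551,473,800,806.4 bits
500 Mbps = 500,000,000 bits/s
time = 551,473,800,806.4 / 500,000,000 = 1,102.948 s
1,102.948 s / 60 = 18.38 minutes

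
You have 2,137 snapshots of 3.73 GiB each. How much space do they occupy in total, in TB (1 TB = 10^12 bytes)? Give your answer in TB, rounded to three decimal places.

8.559 TB

Total = 2,137 × 3.73 GiB = 7971.01 GiB
= 7971.01 × 1,073,741,824 bytes = 8,558,806,816,522.24 bytes
1 TB = 1,000,000,000,000 bytes
8,558,806,816,522.24 / 1,000,000,000,000 = 8.559 TB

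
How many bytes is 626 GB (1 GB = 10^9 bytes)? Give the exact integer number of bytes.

626,000,000,000 bytes

626 × 1,000,000,000 = 626,000,000,000 bytes  (1 GB = 10^9 bytes)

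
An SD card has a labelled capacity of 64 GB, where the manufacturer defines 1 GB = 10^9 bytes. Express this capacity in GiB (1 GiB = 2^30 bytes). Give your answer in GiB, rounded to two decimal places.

59.60 GiB

64 GB × 1,000,000,000 bytes/GB = 64,000,000,000 bytes
1 GiB = 2^30 bytes = 1,073,741,824 bytes
64,000,000,000 / 1,073,741,824 = 59.60 GiB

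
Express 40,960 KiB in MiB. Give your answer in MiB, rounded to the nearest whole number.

40 MiB

40,960 KiB = 40,960 × 2^10 bytes = 41,943,040 bytes
1 MiB = 2^20 bytes = 1,048,576 bytes
41,943,040 / 1,048,576 = 40 MiB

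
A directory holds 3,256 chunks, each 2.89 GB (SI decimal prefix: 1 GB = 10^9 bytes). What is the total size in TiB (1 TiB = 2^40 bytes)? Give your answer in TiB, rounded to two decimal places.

Total = 3,256 × 2.89 GB = 9409.84 GB
= 9409.84 × 1,000,000,000 bytes = 9,409,840,000,000 bytes
1 TiB = 1,099,511,627,776 bytes
9,409,840,000,000 / 1,099,511,627,776 = 8.56 TiB

8.56 TiB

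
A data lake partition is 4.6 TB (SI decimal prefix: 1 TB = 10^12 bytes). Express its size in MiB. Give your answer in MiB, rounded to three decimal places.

4.6 TB = 4.6 × 10^12 bytes = 4,600,000,000,000 bytes
1 MiB = 2^20 bytes = 1,048,576 bytes
4,600,000,000,000 / 1,048,576 = 4,386,901.855 MiB

4,386,901.855 MiB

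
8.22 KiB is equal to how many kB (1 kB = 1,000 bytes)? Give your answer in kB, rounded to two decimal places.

8.22 KiB = 8.22 × 2^10 bytes = 8,417.28 bytes
1 kB = 10^3 bytes = 1,000 bytes
8,417.28 / 1,000 = 8.42 kB

8.42 kB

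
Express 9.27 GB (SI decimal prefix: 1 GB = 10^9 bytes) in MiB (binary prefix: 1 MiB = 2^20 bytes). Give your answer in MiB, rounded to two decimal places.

8,840.56 MiB

9.27 GB = 9.27 × 10^9 bytes = 9,270,000,000 bytes
1 MiB = 1,048,576 bytes
9,270,000,000 / 1,048,576 = 8,840.56 MiB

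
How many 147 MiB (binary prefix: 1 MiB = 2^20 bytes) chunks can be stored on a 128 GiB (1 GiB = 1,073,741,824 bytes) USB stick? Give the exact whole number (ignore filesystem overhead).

Capacity: 128 GiB = 137,438,953,472 bytes
Per item: 147 MiB = 154,140,672 bytes
⌊137,438,953,472 / 154,140,672⌋ = 891

891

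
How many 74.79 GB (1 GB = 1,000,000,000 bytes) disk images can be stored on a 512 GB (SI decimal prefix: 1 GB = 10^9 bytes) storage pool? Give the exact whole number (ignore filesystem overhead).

6

Capacity: 512 GB = 512,000,000,000 bytes
Per item: 74.79 GB = 74,790,000,000 bytes
⌊512,000,000,000 / 74,790,000,000⌋ = 6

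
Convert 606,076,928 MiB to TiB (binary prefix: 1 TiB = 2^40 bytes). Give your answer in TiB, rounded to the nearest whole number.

578 TiB

606,076,928 MiB = 606,076,928 × 2^20 bytes = 635,517,720,854,528 bytes
1 TiB = 1,099,511,627,776 bytes
635,517,720,854,528 / 1,099,511,627,776 = 578 TiB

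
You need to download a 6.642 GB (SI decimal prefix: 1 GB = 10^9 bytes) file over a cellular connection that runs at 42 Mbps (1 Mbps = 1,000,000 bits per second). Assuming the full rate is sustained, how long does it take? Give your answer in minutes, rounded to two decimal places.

6.642 GB = 6,642,000,000 bytes = 53,136,000,000 bits
42 Mbps = 42,000,000 bits/s
time = 53,136,000,000 / 42,000,000 = 1,265.143 s
1,265.143 s / 60 = 21.09 minutes

21.09 minutes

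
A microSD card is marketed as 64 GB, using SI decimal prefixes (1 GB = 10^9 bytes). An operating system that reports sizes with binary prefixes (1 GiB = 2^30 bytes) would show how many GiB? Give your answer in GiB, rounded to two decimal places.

64 GB × 1,000,000,000 bytes/GB = 64,000,000,000 bytes
1 GiB = 1,073,741,824 bytes
64,000,000,000 / 1,073,741,824 = 59.60 GiB

59.60 GiB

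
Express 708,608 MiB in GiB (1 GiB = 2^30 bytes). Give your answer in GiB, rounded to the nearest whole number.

692 GiB

708,608 MiB × 1,048,576 bytes/MiB = 743,029,342,208 bytes
1 GiB = 1,073,741,824 bytes
743,029,342,208 / 1,073,741,824 = 692 GiB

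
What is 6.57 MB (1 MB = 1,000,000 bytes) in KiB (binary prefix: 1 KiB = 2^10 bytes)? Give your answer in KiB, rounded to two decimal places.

6.57 MB × 1,000,000 bytes/MB = 6,570,000 bytes
1 KiB = 2^10 bytes = 1,024 bytes
6,570,000 / 1,024 = 6,416.02 KiB

6,416.02 KiB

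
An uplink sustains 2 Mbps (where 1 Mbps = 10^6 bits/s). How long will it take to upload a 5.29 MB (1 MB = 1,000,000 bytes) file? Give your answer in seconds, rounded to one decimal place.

21.2 seconds

5.29 MB = 5,290,000 bytes = 42,320,000 bits
2 Mbps = 2,000,000 bits/s
time = 42,320,000 / 2,000,000 = 21.2 s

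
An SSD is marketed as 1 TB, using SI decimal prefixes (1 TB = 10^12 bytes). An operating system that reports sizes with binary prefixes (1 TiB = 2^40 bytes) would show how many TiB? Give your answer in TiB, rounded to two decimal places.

0.91 TiB

1 TB × 1,000,000,000,000 bytes/TB = 1,000,000,000,000 bytes
1 TiB = 1,099,511,627,776 bytes
1,000,000,000,000 / 1,099,511,627,776 = 0.91 TiB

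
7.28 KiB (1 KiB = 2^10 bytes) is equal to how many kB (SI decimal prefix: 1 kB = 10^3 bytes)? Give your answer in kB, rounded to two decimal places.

7.45 kB

7.28 KiB = 7.28 × 2^10 bytes = 7,454.72 bytes
1 kB = 1,000 bytes
7,454.72 / 1,000 = 7.45 kB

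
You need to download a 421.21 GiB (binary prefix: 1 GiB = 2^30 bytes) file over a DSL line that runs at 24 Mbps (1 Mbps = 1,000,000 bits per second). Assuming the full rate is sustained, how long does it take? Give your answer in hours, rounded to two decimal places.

41.88 hours

421.21 GiB = 452,270,793,687.04 bytes = 3,618,166,349,496.32 bits
24 Mbps = 24,000,000 bits/s
time = 3,618,166,349,496.32 / 24,000,000 = 150,756.9312 s
150,756.9312 s / 3600 = 41.88 hours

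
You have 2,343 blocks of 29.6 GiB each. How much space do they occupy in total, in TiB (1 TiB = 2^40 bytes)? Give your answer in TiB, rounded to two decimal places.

Total = 2,343 × 29.6 GiB = 69352.8 GiB
= 69352.8 × 1,073,741,824 bytes = 74,467,001,971,507.2 bytes
1 TiB = 1,099,511,627,776 bytes
74,467,001,971,507.2 / 1,099,511,627,776 = 67.73 TiB

67.73 TiB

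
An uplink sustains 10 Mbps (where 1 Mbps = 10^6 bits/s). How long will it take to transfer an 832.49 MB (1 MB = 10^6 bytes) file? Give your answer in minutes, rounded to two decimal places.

832.49 MB = 832,490,000 bytes = 6,659,920,000 bits
10 Mbps = 10,000,000 bits/s
time = 6,659,920,000 / 10,000,000 = 665.992 s
665.992 s / 60 = 11.10 minutes

11.10 minutes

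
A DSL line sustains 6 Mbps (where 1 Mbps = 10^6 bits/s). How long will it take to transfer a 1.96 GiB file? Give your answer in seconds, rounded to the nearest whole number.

2,806 seconds

1.96 GiB = 2,104,533,975.04 bytes = 16,836,271,800.32 bits
6 Mbps = 6,000,000 bits/s
time = 16,836,271,800.32 / 6,000,000 = 2,806 s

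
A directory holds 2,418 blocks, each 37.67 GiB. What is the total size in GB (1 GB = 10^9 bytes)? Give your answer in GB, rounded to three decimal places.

Total = 2,418 × 37.67 GiB = 91086.06 GiB
= 91086.06 × 1,073,741,824 bytes = 97,802,912,205,373.44 bytes
1 GB = 1,000,000,000 bytes
97,802,912,205,373.44 / 1,000,000,000 = 97,802.912 GB

97,802.912 GB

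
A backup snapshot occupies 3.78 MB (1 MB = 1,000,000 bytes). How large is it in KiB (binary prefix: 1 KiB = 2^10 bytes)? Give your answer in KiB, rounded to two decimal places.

3,691.41 KiB

3.78 MB = 3.78 × 10^6 bytes = 3,780,000 bytes
1 KiB = 1,024 bytes
3,780,000 / 1,024 = 3,691.41 KiB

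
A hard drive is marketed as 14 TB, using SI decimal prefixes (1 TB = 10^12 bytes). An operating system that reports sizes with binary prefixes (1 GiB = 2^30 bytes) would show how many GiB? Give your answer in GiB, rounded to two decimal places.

14 TB × 1,000,000,000,000 bytes/TB = 14,000,000,000,000 bytes
1 GiB = 2^30 bytes = 1,073,741,824 bytes
14,000,000,000,000 / 1,073,741,824 = 13,038.52 GiB

13,038.52 GiB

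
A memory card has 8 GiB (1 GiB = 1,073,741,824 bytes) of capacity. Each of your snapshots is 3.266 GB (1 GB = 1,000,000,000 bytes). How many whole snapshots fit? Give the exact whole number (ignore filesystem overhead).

Capacity: 8 GiB = 8,589,934,592 bytes
Per item: 3.266 GB = 3,266,000,000 bytes
⌊8,589,934,592 / 3,266,000,000⌋ = 2

2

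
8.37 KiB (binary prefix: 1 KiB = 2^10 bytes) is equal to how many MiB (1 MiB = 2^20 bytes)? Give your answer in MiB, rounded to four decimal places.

0.0082 MiB

8.37 KiB × 1,024 bytes/KiB = 8,570.88 bytes
1 MiB = 2^20 bytes = 1,048,576 bytes
8,570.88 / 1,048,576 = 0.0082 MiB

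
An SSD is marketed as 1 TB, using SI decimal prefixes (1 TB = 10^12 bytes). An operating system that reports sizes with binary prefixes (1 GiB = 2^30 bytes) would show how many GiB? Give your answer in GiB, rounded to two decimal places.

1 TB = 1 × 10^12 bytes = 1,000,000,000,000 bytes
1 GiB = 1,073,741,824 bytes
1,000,000,000,000 / 1,073,741,824 = 931.32 GiB

931.32 GiB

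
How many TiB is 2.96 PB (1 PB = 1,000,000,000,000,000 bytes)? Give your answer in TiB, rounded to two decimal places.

2,692.10 TiB

2.96 PB = 2.96 × 10^15 bytes = 2,960,000,000,000,000 bytes
1 TiB = 2^40 bytes = 1,099,511,627,776 bytes
2,960,000,000,000,000 / 1,099,511,627,776 = 2,692.10 TiB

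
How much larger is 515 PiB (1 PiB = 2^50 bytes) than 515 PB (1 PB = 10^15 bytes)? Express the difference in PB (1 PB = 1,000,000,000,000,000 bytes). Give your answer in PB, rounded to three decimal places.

515 PiB = 515 × 1,125,899,906,842,624 = 579,838,452,023,951,360 bytes
515 PB = 515 × 1,000,000,000,000,000 = 515,000,000,000,000,000 bytes
difference = 64,838,452,023,951,360 bytes
64,838,452,023,951,360 / 1,000,000,000,000,000 = 64.838 PB

64.838 PB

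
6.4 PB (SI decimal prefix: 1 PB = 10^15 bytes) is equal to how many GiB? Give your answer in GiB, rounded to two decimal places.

6.4 PB = 6.4 × 10^15 bytes = 6,400,000,000,000,000 bytes
1 GiB = 2^30 bytes = 1,073,741,824 bytes
6,400,000,000,000,000 / 1,073,741,824 = 5,960,464.48 GiB

5,960,464.48 GiB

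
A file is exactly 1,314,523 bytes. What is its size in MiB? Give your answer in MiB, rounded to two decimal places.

1.25 MiB

1,314,523 bytes given.
1 MiB = 2^20 bytes = 1,048,576 bytes
1,314,523 / 1,048,576 = 1.25 MiB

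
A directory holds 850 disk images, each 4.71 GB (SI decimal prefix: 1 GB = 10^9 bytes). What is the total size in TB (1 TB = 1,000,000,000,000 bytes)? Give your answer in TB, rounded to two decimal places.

4.00 TB

Total = 850 × 4.71 GB = 4003.5 GB
= 4003.5 × 1,000,000,000 bytes = 4,003,500,000,000 bytes
1 TB = 1,000,000,000,000 bytes
4,003,500,000,000 / 1,000,000,000,000 = 4.00 TB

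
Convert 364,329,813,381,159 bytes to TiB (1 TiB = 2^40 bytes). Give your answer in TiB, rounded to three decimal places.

364,329,813,381,159 bytes given.
1 TiB = 2^40 bytes = 1,099,511,627,776 bytes
364,329,813,381,159 / 1,099,511,627,776 = 331.356 TiB

331.356 TiB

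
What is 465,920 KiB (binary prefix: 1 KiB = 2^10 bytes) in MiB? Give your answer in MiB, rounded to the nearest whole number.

455 MiB

465,920 KiB = 465,920 × 2^10 bytes = 477,102,080 bytes
1 MiB = 1,048,576 bytes
477,102,080 / 1,048,576 = 455 MiB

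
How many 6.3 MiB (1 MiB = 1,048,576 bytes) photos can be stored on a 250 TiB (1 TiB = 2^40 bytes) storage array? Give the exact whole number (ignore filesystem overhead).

41,610,158

Capacity: 250 TiB = 274,877,906,944,000 bytes
Per item: 6.3 MiB = 6,606,028.8 bytes
⌊274,877,906,944,000 / 6,606,028.8⌋ = 41,610,158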